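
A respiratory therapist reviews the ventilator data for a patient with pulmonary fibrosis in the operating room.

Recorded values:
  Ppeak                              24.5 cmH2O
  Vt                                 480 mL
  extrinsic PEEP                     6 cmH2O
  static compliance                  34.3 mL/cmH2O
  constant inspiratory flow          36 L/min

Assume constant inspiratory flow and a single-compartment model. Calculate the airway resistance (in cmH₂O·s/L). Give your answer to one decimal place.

Flow: 36 L/min ÷ 60 = 0.6 L/s.
Equation of motion (constant flow): PIP = Vt/C + R·V̇ + PEEP.
R·V̇ = PIP − Vt/C − PEEP = 24.5 − 480/34.3 − 6 = 24.5 − 13.994 − 6 = 4.506 cmH2O.
R = 4.506 / 0.6 = 7.51 cmH2O·s/L.

7.5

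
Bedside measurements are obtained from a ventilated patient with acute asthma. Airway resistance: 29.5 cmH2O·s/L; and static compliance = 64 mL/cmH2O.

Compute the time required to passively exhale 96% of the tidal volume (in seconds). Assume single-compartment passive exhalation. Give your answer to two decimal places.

6.08

τ = R × C = 29.5 × 64 mL/cmH2O = 29.5 × 0.064 L/cmH2O = 1.888 s.
Exhaled fraction f = 1 − e^(−t/τ) → t = −τ·ln(1 − f) = −1.888·ln(0.04) = 6.077 s.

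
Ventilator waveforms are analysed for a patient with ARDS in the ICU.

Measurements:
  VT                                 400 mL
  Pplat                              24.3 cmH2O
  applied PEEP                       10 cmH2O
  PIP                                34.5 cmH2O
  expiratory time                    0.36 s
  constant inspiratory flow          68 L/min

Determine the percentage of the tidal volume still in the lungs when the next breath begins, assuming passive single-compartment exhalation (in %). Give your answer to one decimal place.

23.9

Flow: 68 L/min ÷ 60 = 1.1333 L/s.
R = (PIP − Pplat)/V̇ = (34.5 − 24.3) / 1.1333 = 10.2/1.1333 = 9.0 cmH2O·s/L.
C = Vt/(Pplat − PEEP) = 400.0 / (24.3 − 10) = 400.0/14.3 = 27.972 mL/cmH2O.
τ = R × C = 9.0 × 0.02797 L/cmH2O = 0.2517 s.
Fraction remaining at end-expiration = e^(−Te/τ) = e^(−0.36/0.2517) = 0.2392 → 23.92%.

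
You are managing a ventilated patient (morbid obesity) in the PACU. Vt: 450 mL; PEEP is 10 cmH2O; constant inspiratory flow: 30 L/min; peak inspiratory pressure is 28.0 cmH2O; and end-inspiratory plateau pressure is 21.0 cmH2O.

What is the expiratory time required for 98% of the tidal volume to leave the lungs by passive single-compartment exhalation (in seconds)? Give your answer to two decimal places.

2.24

Flow: 30 L/min ÷ 60 = 0.5 L/s.
R = (PIP − Pplat)/V̇ = (28.0 − 21.0) / 0.5 = 7.0/0.5 = 14.0 cmH2O·s/L.
C = Vt/(Pplat − PEEP) = 450.0 / (21.0 − 10) = 450.0/11.0 = 40.909 mL/cmH2O.
τ = R × C = 14.0 × 0.04091 L/cmH2O = 0.5727 s.
t = −τ·ln(1 − 0.98) = −0.5727·ln(0.02) = 2.24 s.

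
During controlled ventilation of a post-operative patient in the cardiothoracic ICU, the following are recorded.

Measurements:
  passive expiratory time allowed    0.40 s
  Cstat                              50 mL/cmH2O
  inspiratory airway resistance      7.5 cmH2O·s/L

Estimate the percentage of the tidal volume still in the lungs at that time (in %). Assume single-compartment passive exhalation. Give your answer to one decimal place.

τ = R × C = 7.5 × 50 mL/cmH2O = 7.5 × 0.050 L/cmH2O = 0.375 s.
Passive exhalation: V(t)/V₀ = e^(−t/τ) = e^(−0.40/0.375) = 0.3442.
Fraction remaining = 0.3442 → 34.42%.

34.4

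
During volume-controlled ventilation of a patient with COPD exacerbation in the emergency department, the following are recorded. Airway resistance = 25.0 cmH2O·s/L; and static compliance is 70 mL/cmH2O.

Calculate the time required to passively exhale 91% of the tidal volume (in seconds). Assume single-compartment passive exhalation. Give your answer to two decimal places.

τ = R × C = 25.0 × 70 mL/cmH2O = 25.0 × 0.070 L/cmH2O = 1.75 s.
Exhaled fraction f = 1 − e^(−t/τ) → t = −τ·ln(1 − f) = −1.75·ln(0.09) = 4.214 s.

4.21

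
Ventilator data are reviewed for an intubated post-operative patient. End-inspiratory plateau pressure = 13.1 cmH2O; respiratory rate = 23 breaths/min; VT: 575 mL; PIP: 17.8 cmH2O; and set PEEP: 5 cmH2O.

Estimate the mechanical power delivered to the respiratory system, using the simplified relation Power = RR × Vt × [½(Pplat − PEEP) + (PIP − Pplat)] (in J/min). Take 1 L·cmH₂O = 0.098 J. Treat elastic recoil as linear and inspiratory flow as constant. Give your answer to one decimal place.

Per-breath work = Vt × [½(Pplat−PEEP) + (PIP−Pplat)] = 0.575 × [0.5×8.1 + 4.7] = 0.575 × 8.75 = 5.031 L·cmH2O.
Power = 23 × 5.031 = 115.71 L·cmH2O/min.
× 0.098 J/(L·cmH2O) → 11.34 J/min.

11.3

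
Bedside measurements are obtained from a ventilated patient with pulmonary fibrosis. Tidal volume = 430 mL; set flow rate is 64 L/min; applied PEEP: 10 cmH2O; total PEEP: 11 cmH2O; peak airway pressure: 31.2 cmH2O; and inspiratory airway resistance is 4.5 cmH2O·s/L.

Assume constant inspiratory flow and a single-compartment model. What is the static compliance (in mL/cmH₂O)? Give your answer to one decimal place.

Flow: 64 L/min ÷ 60 = 1.0667 L/s.
Total PEEP = 11 cmH2O (set 10 + intrinsic 1); this is the baseline alveolar pressure.
Equation of motion (constant flow): PIP = Vt/C + R·V̇ + PEEP.
Vt/C = PIP − R·V̇ − PEEP = 31.2 − 4.5×1.0667 − 11 = 31.2 − 4.8 − 11 = 15.4 cmH2O.
C = Vt / 15.4 = 430 / 15.4 = 27.922 mL/cmH2O.

27.9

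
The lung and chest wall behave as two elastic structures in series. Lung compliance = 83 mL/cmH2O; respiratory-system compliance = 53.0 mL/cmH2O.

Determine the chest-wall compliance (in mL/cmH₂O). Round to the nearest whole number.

1/Ccw = 1/Crs − 1/CL.
1/Ccw = 1/53.0 − 1/83 = 0.00682.
Ccw = 146.63 mL/cmH2O.

147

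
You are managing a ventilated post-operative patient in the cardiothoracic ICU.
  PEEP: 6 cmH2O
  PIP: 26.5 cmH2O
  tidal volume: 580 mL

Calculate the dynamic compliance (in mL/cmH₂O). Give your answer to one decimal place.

Dynamic compliance = Vt / (PIP − PEEP) = 580 / (26.5 − 6) = 580 / 20.5 = 28.293 mL/cmH2O.

28.3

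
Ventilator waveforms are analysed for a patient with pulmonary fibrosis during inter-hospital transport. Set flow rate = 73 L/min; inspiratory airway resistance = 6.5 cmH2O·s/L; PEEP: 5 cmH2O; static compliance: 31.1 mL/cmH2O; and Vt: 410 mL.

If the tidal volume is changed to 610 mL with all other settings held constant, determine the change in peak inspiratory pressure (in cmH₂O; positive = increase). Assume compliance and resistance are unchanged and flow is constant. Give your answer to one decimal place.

PIP = Vt/C + R·V̇ + PEEP (constant-flow equation of motion).
Only the elastic term changes: ΔPIP = ΔVt / C = (610 − 410) / 31.1 = 6.431 cmH2O.

6.4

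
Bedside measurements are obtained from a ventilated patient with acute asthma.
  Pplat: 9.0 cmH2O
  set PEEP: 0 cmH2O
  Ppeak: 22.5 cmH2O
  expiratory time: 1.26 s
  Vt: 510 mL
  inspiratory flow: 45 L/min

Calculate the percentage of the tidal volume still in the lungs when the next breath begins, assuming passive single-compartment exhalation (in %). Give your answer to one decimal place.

29.1

Flow: 45 L/min ÷ 60 = 0.75 L/s.
R = (PIP − Pplat)/V̇ = (22.5 − 9.0) / 0.75 = 13.5/0.75 = 18.0 cmH2O·s/L.
C = Vt/(Pplat − PEEP) = 510.0 / (9.0 − 0) = 510.0/9.0 = 56.667 mL/cmH2O.
τ = R × C = 18.0 × 0.05667 L/cmH2O = 1.02 s.
Fraction remaining at end-expiration = e^(−Te/τ) = e^(−1.26/1.02) = 0.2907 → 29.07%.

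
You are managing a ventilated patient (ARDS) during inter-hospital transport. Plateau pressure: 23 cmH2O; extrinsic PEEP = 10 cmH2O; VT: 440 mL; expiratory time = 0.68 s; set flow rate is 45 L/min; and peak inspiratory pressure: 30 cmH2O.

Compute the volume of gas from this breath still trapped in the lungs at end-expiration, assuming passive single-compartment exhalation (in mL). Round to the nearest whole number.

51

Flow: 45 L/min ÷ 60 = 0.75 L/s.
R = (PIP − Pplat)/V̇ = (30 − 23) / 0.75 = 7.0/0.75 = 9.333 cmH2O·s/L.
C = Vt/(Pplat − PEEP) = 440.0 / (23 − 10) = 440.0/13.0 = 33.846 mL/cmH2O.
τ = R × C = 9.333 × 0.03385 L/cmH2O = 0.3159 s.
Fraction remaining = e^(−Te/τ) = e^(−0.68/0.3159) = 0.1162.
Trapped volume = 440.0 × 0.1162 = 51.128 mL.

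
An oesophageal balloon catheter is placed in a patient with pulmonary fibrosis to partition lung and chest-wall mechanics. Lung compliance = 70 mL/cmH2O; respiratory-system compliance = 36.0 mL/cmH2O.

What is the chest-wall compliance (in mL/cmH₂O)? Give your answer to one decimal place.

1/Ccw = 1/Crs − 1/CL.
1/Ccw = 1/36.0 − 1/70 = 0.01349.
Ccw = 74.129 mL/cmH2O.

74.1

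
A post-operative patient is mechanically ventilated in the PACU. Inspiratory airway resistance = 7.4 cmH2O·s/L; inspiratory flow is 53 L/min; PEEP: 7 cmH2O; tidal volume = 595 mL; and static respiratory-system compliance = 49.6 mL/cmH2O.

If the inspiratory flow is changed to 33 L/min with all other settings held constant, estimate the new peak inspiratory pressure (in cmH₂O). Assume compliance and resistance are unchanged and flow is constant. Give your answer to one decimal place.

23.1

Flow: 53 L/min ÷ 60 = 0.8833 L/s.
New flow: 33 L/min ÷ 60 = 0.55 L/s.
PIP = Vt/C + R·V̇ + PEEP (constant-flow equation of motion).
Only the resistive term changes: ΔPIP = R × ΔV̇ = 7.4 × (0.55 − 0.8833) = 7.4 × -0.3333 = -2.466 cmH2O.
Original PIP = 595/49.6 + 7.4×0.8833 + 7 = 25.532 cmH2O; new PIP = 25.532 + (-2.466) = 23.066 cmH2O.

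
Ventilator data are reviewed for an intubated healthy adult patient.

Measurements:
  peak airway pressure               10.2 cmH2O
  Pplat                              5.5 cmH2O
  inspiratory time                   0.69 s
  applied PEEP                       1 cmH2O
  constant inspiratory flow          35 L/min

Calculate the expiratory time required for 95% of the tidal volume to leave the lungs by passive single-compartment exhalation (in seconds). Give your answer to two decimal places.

2.16

Flow: 35 L/min ÷ 60 = 0.5833 L/s.
Vt = flow × Ti = 0.5833 L/s × 0.69 s × 1000 mL/L = 402.48 mL.
R = (PIP − Pplat)/V̇ = (10.2 − 5.5) / 0.5833 = 4.7/0.5833 = 8.058 cmH2O·s/L.
C = Vt/(Pplat − PEEP) = 402.48 / (5.5 − 1) = 402.48/4.5 = 89.44 mL/cmH2O.
τ = R × C = 8.058 × 0.08944 L/cmH2O = 0.7207 s.
t = −τ·ln(1 − 0.95) = −0.7207·ln(0.05) = 2.159 s.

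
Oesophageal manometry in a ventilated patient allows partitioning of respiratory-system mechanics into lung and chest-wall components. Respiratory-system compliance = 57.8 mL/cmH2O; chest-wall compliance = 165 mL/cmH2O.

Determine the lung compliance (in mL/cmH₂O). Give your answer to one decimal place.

1/CL = 1/Crs − 1/Ccw.
1/CL = 1/57.8 − 1/165 = 0.01124.
CL = 88.968 mL/cmH2O.

89.0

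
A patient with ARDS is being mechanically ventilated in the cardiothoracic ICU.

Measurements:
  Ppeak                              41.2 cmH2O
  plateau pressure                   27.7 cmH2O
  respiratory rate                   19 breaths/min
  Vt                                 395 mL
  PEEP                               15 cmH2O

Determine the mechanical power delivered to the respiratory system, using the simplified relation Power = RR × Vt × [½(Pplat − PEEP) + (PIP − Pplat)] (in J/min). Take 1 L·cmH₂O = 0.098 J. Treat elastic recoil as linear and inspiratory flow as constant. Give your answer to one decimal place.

Per-breath work = Vt × [½(Pplat−PEEP) + (PIP−Pplat)] = 0.395 × [0.5×12.7 + 13.5] = 0.395 × 19.85 = 7.841 L·cmH2O.
Power = 19 × 7.841 = 148.98 L·cmH2O/min.
× 0.098 J/(L·cmH2O) → 14.6 J/min.

14.6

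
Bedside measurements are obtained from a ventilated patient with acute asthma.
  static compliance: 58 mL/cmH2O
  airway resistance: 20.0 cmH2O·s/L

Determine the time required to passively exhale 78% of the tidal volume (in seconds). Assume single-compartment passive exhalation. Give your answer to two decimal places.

1.76

τ = R × C = 20.0 × 58 mL/cmH2O = 20.0 × 0.058 L/cmH2O = 1.16 s.
Exhaled fraction f = 1 − e^(−t/τ) → t = −τ·ln(1 − f) = −1.16·ln(0.22) = 1.756 s.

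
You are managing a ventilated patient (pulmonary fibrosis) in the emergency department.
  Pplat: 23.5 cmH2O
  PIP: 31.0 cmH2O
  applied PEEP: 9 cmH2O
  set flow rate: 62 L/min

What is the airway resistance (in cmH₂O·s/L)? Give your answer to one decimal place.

Flow: 62 L/min ÷ 60 = 1.0333 L/s.
Raw = (PIP − Pplat) / flow = (31.0 − 23.5) / 1.0333 = 7.5 / 1.0333 = 7.258 cmH2O·s/L.

7.3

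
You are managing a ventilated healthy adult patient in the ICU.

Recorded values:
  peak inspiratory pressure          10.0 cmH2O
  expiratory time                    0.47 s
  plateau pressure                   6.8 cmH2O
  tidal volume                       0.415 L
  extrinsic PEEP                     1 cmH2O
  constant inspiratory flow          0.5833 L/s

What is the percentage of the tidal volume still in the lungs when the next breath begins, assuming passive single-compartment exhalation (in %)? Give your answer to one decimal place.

R = (PIP − Pplat)/V̇ = (10.0 − 6.8) / 0.5833 = 3.2/0.5833 = 5.486 cmH2O·s/L.
C = Vt/(Pplat − PEEP) = 415.0 / (6.8 − 1) = 415.0/5.8 = 71.552 mL/cmH2O.
τ = R × C = 5.486 × 0.07155 L/cmH2O = 0.3925 s.
Fraction remaining at end-expiration = e^(−Te/τ) = e^(−0.47/0.3925) = 0.302 → 30.2%.

30.2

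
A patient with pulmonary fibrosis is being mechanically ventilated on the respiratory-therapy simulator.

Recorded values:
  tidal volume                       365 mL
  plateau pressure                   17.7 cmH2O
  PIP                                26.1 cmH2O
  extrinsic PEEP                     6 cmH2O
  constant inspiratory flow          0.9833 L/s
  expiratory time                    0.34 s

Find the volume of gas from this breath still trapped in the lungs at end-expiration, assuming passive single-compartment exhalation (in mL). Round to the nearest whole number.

102

R = (PIP − Pplat)/V̇ = (26.1 − 17.7) / 0.9833 = 8.4/0.9833 = 8.543 cmH2O·s/L.
C = Vt/(Pplat − PEEP) = 365.0 / (17.7 − 6) = 365.0/11.7 = 31.197 mL/cmH2O.
τ = R × C = 8.543 × 0.0312 L/cmH2O = 0.2665 s.
Fraction remaining = e^(−Te/τ) = e^(−0.34/0.2665) = 0.2792.
Trapped volume = 365.0 × 0.2792 = 101.91 mL.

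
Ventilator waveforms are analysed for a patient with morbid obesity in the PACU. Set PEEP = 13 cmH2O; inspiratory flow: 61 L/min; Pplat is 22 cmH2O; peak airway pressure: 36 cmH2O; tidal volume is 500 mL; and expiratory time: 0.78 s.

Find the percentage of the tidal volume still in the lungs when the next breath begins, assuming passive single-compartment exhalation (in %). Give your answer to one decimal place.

36.1

Flow: 61 L/min ÷ 60 = 1.0167 L/s.
R = (PIP − Pplat)/V̇ = (36 − 22) / 1.0167 = 14.0/1.0167 = 13.77 cmH2O·s/L.
C = Vt/(Pplat − PEEP) = 500.0 / (22 − 13) = 500.0/9.0 = 55.556 mL/cmH2O.
τ = R × C = 13.77 × 0.05556 L/cmH2O = 0.7651 s.
Fraction remaining at end-expiration = e^(−Te/τ) = e^(−0.78/0.7651) = 0.3608 → 36.08%.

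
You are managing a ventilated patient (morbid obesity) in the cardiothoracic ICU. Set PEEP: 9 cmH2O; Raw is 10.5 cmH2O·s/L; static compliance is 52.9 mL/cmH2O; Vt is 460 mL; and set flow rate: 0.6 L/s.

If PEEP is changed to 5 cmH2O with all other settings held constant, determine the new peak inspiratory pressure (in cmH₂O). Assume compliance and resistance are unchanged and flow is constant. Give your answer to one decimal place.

PIP = Vt/C + R·V̇ + PEEP (constant-flow equation of motion).
Only the baseline term changes: ΔPIP = ΔPEEP = 5 − 9 = -4.0 cmH2O.
Original PIP = 460/52.9 + 10.5×0.6 + 9 = 23.996 cmH2O; new PIP = 23.996 + (-4.0) = 19.996 cmH2O.

20.0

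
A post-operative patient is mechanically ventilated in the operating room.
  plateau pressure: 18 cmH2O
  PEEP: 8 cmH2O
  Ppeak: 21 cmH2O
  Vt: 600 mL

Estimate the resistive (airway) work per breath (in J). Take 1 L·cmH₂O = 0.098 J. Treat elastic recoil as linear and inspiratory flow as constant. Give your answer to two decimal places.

0.18

With constant inspiratory flow the resistive pressure is constant at PIP − Pplat = 21 − 18 = 3.0 cmH2O, so resistive work = 3.0 × 0.600 = 1.8 L·cmH2O.
× 0.098 J/(L·cmH2O) → 0.1764 J.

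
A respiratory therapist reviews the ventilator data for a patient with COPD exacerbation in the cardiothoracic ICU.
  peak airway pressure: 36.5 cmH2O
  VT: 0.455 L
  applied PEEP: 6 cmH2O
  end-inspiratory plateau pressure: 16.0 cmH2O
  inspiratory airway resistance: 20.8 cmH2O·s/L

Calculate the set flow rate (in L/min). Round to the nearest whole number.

flow = (PIP − Pplat) / Raw = (36.5 − 16.0) / 20.8 = 0.9856 L/s × 60 = 59.136 L/min.

59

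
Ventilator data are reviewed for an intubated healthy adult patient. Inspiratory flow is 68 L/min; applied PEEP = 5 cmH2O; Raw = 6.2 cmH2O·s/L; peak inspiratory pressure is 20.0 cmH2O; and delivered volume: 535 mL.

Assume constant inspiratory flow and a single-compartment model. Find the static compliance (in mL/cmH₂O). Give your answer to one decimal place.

Flow: 68 L/min ÷ 60 = 1.1333 L/s.
Equation of motion (constant flow): PIP = Vt/C + R·V̇ + PEEP.
Vt/C = PIP − R·V̇ − PEEP = 20.0 − 6.2×1.1333 − 5 = 20.0 − 7.026 − 5 = 7.974 cmH2O.
C = Vt / 7.974 = 535 / 7.974 = 67.093 mL/cmH2O.

67.1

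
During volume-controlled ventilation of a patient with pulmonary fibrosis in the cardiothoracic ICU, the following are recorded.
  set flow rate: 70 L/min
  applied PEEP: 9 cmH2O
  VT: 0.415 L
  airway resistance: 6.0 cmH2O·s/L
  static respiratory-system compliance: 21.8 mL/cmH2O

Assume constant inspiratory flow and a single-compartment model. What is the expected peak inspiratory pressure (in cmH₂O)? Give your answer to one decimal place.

Flow: 70 L/min ÷ 60 = 1.1667 L/s.
Equation of motion (constant flow): PIP = Vt/C + R·V̇ + PEEP.
PIP = 415/21.8 + 6.0×1.1667 + 9 = 19.037 + 7.0 + 9 = 35.037 cmH2O.

35.0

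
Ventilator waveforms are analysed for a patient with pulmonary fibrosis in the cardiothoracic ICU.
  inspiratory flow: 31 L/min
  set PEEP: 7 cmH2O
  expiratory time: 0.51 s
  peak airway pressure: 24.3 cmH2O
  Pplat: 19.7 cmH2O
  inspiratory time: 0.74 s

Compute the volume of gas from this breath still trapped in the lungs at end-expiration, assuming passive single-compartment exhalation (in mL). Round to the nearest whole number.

57

Flow: 31 L/min ÷ 60 = 0.5167 L/s.
Vt = flow × Ti = 0.5167 L/s × 0.74 s × 1000 mL/L = 382.36 mL.
R = (PIP − Pplat)/V̇ = (24.3 − 19.7) / 0.5167 = 4.6/0.5167 = 8.903 cmH2O·s/L.
C = Vt/(Pplat − PEEP) = 382.36 / (19.7 − 7) = 382.36/12.7 = 30.107 mL/cmH2O.
τ = R × C = 8.903 × 0.03011 L/cmH2O = 0.2681 s.
Fraction remaining = e^(−Te/τ) = e^(−0.51/0.2681) = 0.1492.
Trapped volume = 382.36 × 0.1492 = 57.048 mL.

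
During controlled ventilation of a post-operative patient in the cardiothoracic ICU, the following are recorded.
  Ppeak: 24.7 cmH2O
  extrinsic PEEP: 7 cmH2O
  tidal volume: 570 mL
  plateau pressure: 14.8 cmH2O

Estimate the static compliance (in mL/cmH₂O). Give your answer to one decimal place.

73.1

Cstat = Vt / (Pplat − PEEP) = 570 / (14.8 − 7) = 570 / 7.8 = 73.077 mL/cmH2O.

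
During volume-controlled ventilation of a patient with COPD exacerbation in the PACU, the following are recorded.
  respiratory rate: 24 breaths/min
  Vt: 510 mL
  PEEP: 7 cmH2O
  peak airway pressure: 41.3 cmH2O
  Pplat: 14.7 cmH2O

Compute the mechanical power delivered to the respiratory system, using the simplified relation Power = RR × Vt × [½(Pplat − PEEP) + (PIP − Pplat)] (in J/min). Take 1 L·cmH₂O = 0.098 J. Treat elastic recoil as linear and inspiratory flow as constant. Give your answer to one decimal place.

36.5

Per-breath work = Vt × [½(Pplat−PEEP) + (PIP−Pplat)] = 0.510 × [0.5×7.7 + 26.6] = 0.510 × 30.45 = 15.53 L·cmH2O.
Power = 24 × 15.53 = 372.72 L·cmH2O/min.
× 0.098 J/(L·cmH2O) → 36.527 J/min.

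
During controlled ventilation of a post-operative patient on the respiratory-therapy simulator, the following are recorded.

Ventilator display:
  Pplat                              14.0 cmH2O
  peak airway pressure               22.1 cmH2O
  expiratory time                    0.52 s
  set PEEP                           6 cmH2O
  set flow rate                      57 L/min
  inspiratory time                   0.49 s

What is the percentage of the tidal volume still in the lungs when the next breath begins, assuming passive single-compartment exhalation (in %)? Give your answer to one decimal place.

Flow: 57 L/min ÷ 60 = 0.95 L/s.
Vt = flow × Ti = 0.95 L/s × 0.49 s × 1000 mL/L = 465.5 mL.
R = (PIP − Pplat)/V̇ = (22.1 − 14.0) / 0.95 = 8.1/0.95 = 8.526 cmH2O·s/L.
C = Vt/(Pplat − PEEP) = 465.5 / (14.0 − 6) = 465.5/8.0 = 58.188 mL/cmH2O.
τ = R × C = 8.526 × 0.05819 L/cmH2O = 0.4961 s.
Fraction remaining at end-expiration = e^(−Te/τ) = e^(−0.52/0.4961) = 0.3506 → 35.06%.

35.1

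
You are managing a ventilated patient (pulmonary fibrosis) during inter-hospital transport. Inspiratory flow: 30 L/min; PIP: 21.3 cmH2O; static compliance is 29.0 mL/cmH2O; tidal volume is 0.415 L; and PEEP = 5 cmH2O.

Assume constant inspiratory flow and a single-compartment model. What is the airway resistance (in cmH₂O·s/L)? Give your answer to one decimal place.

Flow: 30 L/min ÷ 60 = 0.5 L/s.
Equation of motion (constant flow): PIP = Vt/C + R·V̇ + PEEP.
R·V̇ = PIP − Vt/C − PEEP = 21.3 − 415/29.0 − 5 = 21.3 − 14.31 − 5 = 1.99 cmH2O.
R = 1.99 / 0.5 = 3.98 cmH2O·s/L.

4.0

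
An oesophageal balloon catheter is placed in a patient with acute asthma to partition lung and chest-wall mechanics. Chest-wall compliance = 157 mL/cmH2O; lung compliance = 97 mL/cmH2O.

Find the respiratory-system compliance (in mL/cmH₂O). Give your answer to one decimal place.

60.0

Lung and chest wall are elastances in series: 1/Crs = 1/CL + 1/Ccw.
1/Crs = 1/97 + 1/157 = 0.01668.
Crs = 59.952 mL/cmH2O.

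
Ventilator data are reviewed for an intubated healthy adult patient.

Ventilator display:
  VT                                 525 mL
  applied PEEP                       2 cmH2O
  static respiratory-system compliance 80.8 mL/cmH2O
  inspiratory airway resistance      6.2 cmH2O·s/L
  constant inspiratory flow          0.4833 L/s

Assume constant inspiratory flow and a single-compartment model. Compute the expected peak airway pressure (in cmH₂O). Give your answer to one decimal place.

Equation of motion (constant flow): PIP = Vt/C + R·V̇ + PEEP.
PIP = 525/80.8 + 6.2×0.4833 + 2 = 6.498 + 2.996 + 2 = 11.494 cmH2O.

11.5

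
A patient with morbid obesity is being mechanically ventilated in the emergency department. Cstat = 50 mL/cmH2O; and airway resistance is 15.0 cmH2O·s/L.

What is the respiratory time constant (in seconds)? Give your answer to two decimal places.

0.75

τ = R × C = 15.0 × 50 mL/cmH2O = 15.0 × 0.050 L/cmH2O = 0.75 s.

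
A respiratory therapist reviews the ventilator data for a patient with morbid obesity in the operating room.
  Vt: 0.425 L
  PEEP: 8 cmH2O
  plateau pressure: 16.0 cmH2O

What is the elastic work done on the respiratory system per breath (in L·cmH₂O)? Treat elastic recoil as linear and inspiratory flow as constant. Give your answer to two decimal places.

1.70

Elastic work ≈ ½ × (Pplat − PEEP) × Vt = 0.5 × (16.0 − 8) × 0.425 L = 0.5 × 8.0 × 0.425 = 1.7 L·cmH2O.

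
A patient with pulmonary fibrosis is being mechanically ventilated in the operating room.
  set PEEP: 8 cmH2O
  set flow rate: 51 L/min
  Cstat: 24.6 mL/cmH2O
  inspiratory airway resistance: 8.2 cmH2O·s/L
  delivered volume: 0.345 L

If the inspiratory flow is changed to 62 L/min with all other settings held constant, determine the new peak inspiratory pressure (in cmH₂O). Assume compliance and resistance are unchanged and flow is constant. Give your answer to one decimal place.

Flow: 51 L/min ÷ 60 = 0.85 L/s.
New flow: 62 L/min ÷ 60 = 1.0333 L/s.
PIP = Vt/C + R·V̇ + PEEP (constant-flow equation of motion).
Only the resistive term changes: ΔPIP = R × ΔV̇ = 8.2 × (1.0333 − 0.85) = 8.2 × 0.1833 = 1.503 cmH2O.
Original PIP = 345/24.6 + 8.2×0.85 + 8 = 28.994 cmH2O; new PIP = 28.994 + (1.503) = 30.497 cmH2O.

30.5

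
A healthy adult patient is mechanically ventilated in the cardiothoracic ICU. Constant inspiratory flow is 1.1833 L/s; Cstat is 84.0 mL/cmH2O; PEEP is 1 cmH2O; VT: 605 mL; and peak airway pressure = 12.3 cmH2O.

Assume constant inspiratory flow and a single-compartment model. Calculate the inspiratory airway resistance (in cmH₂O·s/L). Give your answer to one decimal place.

3.5

Equation of motion (constant flow): PIP = Vt/C + R·V̇ + PEEP.
R·V̇ = PIP − Vt/C − PEEP = 12.3 − 605/84.0 − 1 = 12.3 − 7.202 − 1 = 4.098 cmH2O.
R = 4.098 / 1.1833 = 3.463 cmH2O·s/L.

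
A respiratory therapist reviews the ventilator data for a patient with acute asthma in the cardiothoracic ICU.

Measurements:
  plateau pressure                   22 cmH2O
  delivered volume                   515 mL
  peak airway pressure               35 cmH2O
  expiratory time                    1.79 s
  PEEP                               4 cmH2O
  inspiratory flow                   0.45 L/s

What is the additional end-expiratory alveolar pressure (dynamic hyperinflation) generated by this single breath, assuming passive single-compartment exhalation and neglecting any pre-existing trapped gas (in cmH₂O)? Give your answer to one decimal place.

R = (PIP − Pplat)/V̇ = (35 − 22) / 0.45 = 13.0/0.45 = 28.889 cmH2O·s/L.
C = Vt/(Pplat − PEEP) = 515.0 / (22 − 4) = 515.0/18.0 = 28.611 mL/cmH2O.
τ = R × C = 28.889 × 0.02861 L/cmH2O = 0.8265 s.
Fraction remaining = e^(−Te/τ) = e^(−1.79/0.8265) = 0.1147; trapped volume = 515.0 × 0.1147 = 59.071 mL.
Additional alveolar pressure from trapping ≈ V_trapped / C = 59.071 / 28.611 = 2.065 cmH2O.

2.1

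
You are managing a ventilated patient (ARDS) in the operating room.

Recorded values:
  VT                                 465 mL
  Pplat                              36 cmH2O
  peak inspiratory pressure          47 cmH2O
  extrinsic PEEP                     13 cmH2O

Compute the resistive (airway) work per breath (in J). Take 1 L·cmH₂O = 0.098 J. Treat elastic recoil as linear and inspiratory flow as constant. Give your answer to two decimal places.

With constant inspiratory flow the resistive pressure is constant at PIP − Pplat = 47 − 36 = 11.0 cmH2O, so resistive work = 11.0 × 0.465 = 5.115 L·cmH2O.
× 0.098 J/(L·cmH2O) → 0.5013 J.

0.50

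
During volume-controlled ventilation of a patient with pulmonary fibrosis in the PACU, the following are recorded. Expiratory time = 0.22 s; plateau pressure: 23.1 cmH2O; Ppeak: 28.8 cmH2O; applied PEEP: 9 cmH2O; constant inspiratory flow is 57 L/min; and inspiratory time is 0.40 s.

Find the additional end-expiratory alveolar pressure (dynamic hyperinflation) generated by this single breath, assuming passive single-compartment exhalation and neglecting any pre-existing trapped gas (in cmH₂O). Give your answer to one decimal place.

3.6

Flow: 57 L/min ÷ 60 = 0.95 L/s.
Vt = flow × Ti = 0.95 L/s × 0.40 s × 1000 mL/L = 380.0 mL.
R = (PIP − Pplat)/V̇ = (28.8 − 23.1) / 0.95 = 5.7/0.95 = 6.0 cmH2O·s/L.
C = Vt/(Pplat − PEEP) = 380.0 / (23.1 − 9) = 380.0/14.1 = 26.95 mL/cmH2O.
τ = R × C = 6.0 × 0.02695 L/cmH2O = 0.1617 s.
Fraction remaining = e^(−Te/τ) = e^(−0.22/0.1617) = 0.2565; trapped volume = 380.0 × 0.2565 = 97.47 mL.
Additional alveolar pressure from trapping ≈ V_trapped / C = 97.47 / 26.95 = 3.617 cmH2O.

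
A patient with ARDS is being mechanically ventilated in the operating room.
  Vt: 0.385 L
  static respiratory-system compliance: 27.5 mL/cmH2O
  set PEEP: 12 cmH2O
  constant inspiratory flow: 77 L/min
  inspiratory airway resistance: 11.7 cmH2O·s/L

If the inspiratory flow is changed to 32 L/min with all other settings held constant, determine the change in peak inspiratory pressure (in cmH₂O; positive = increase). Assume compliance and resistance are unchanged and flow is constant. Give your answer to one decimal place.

-8.8

Flow: 77 L/min ÷ 60 = 1.2833 L/s.
New flow: 32 L/min ÷ 60 = 0.5333 L/s.
PIP = Vt/C + R·V̇ + PEEP (constant-flow equation of motion).
Only the resistive term changes: ΔPIP = R × ΔV̇ = 11.7 × (0.5333 − 1.2833) = 11.7 × -0.75 = -8.775 cmH2O.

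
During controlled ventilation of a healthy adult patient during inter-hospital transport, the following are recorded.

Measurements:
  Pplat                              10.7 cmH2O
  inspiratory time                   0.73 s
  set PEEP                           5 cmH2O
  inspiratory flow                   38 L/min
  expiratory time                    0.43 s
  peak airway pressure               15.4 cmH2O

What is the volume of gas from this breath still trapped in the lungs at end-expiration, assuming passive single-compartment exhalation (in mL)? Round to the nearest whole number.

Flow: 38 L/min ÷ 60 = 0.6333 L/s.
Vt = flow × Ti = 0.6333 L/s × 0.73 s × 1000 mL/L = 462.31 mL.
R = (PIP − Pplat)/V̇ = (15.4 − 10.7) / 0.6333 = 4.7/0.6333 = 7.421 cmH2O·s/L.
C = Vt/(Pplat − PEEP) = 462.31 / (10.7 − 5) = 462.31/5.7 = 81.107 mL/cmH2O.
τ = R × C = 7.421 × 0.08111 L/cmH2O = 0.6019 s.
Fraction remaining = e^(−Te/τ) = e^(−0.43/0.6019) = 0.4895.
Trapped volume = 462.31 × 0.4895 = 226.3 mL.

226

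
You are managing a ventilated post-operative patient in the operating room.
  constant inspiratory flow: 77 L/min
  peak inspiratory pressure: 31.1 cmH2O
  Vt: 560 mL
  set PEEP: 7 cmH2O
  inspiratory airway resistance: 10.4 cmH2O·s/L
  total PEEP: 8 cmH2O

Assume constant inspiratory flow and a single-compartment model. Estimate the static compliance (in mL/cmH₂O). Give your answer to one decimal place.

57.4

Flow: 77 L/min ÷ 60 = 1.2833 L/s.
Total PEEP = 8 cmH2O (set 7 + intrinsic 1); this is the baseline alveolar pressure.
Equation of motion (constant flow): PIP = Vt/C + R·V̇ + PEEP.
Vt/C = PIP − R·V̇ − PEEP = 31.1 − 10.4×1.2833 − 8 = 31.1 − 13.346 − 8 = 9.754 cmH2O.
C = Vt / 9.754 = 560 / 9.754 = 57.412 mL/cmH2O.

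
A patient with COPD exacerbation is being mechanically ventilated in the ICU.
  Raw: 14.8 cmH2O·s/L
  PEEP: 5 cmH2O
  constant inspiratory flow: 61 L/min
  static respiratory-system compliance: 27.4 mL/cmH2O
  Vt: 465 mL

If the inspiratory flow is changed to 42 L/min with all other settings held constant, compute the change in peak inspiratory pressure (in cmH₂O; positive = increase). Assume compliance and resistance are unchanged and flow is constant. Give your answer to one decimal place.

-4.7

Flow: 61 L/min ÷ 60 = 1.0167 L/s.
New flow: 42 L/min ÷ 60 = 0.7 L/s.
PIP = Vt/C + R·V̇ + PEEP (constant-flow equation of motion).
Only the resistive term changes: ΔPIP = R × ΔV̇ = 14.8 × (0.7 − 1.0167) = 14.8 × -0.3167 = -4.687 cmH2O.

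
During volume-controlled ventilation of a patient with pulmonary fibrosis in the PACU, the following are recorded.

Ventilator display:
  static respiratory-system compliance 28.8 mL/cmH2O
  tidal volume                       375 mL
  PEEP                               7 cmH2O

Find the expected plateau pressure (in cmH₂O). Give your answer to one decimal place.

Pplat = PEEP + Vt / Cstat = 7 + 375 / 28.8 = 7 + 13.021 = 20.021 cmH2O.

20.0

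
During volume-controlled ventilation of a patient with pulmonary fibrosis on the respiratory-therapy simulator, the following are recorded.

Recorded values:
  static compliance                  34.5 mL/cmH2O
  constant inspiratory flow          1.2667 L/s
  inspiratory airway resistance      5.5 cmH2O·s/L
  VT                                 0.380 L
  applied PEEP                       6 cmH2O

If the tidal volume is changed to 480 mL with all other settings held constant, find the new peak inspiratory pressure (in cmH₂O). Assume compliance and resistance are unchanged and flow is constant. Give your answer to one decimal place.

26.9

PIP = Vt/C + R·V̇ + PEEP (constant-flow equation of motion).
Only the elastic term changes: ΔPIP = ΔVt / C = (480 − 380) / 34.5 = 2.899 cmH2O.
Original PIP = 380/34.5 + 5.5×1.2667 + 6 = 23.981 cmH2O; new PIP = 23.981 + (2.899) = 26.88 cmH2O.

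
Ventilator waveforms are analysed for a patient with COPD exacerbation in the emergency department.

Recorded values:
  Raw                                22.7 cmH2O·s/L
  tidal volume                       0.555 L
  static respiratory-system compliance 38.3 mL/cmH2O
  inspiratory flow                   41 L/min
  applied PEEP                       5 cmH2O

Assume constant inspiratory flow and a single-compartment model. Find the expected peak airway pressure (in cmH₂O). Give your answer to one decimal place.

35.0

Flow: 41 L/min ÷ 60 = 0.6833 L/s.
Equation of motion (constant flow): PIP = Vt/C + R·V̇ + PEEP.
PIP = 555/38.3 + 22.7×0.6833 + 5 = 14.491 + 15.511 + 5 = 35.002 cmH2O.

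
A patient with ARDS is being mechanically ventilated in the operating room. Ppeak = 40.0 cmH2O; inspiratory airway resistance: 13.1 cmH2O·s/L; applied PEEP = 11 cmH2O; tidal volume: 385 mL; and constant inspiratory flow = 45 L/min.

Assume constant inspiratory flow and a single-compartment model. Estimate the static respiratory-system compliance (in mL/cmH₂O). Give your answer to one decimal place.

20.1

Flow: 45 L/min ÷ 60 = 0.75 L/s.
Equation of motion (constant flow): PIP = Vt/C + R·V̇ + PEEP.
Vt/C = PIP − R·V̇ − PEEP = 40.0 − 13.1×0.75 − 11 = 40.0 − 9.825 − 11 = 19.175 cmH2O.
C = Vt / 19.175 = 385 / 19.175 = 20.078 mL/cmH2O.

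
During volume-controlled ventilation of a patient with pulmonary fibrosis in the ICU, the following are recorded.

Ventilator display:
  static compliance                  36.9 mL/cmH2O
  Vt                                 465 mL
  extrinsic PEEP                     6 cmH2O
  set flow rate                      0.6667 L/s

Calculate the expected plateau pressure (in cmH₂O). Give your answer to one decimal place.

18.6

Pplat = PEEP + Vt / Cstat = 6 + 465 / 36.9 = 6 + 12.602 = 18.602 cmH2O.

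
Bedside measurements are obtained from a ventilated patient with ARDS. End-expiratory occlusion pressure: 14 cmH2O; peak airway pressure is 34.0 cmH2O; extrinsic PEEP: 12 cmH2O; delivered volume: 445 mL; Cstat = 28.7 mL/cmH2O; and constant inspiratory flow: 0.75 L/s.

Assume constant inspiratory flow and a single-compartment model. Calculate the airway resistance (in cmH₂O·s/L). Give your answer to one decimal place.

Total PEEP = 14 cmH2O (set 12 + intrinsic 2); this is the baseline alveolar pressure.
Equation of motion (constant flow): PIP = Vt/C + R·V̇ + PEEP.
R·V̇ = PIP − Vt/C − PEEP = 34.0 − 445/28.7 − 14 = 34.0 − 15.505 − 14 = 4.495 cmH2O.
R = 4.495 / 0.75 = 5.993 cmH2O·s/L.

6.0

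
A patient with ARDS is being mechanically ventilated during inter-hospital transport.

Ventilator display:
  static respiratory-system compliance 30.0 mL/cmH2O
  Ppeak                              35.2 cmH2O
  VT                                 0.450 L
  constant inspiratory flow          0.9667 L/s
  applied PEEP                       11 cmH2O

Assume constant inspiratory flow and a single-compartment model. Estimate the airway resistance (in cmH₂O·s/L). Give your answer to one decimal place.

Equation of motion (constant flow): PIP = Vt/C + R·V̇ + PEEP.
R·V̇ = PIP − Vt/C − PEEP = 35.2 − 450/30.0 − 11 = 35.2 − 15.0 − 11 = 9.2 cmH2O.
R = 9.2 / 0.9667 = 9.517 cmH2O·s/L.

9.5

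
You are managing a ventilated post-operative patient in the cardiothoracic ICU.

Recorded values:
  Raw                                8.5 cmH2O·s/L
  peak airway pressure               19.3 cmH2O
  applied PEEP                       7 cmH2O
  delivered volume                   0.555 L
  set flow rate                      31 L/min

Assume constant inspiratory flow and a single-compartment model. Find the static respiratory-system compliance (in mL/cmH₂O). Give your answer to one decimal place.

70.2

Flow: 31 L/min ÷ 60 = 0.5167 L/s.
Equation of motion (constant flow): PIP = Vt/C + R·V̇ + PEEP.
Vt/C = PIP − R·V̇ − PEEP = 19.3 − 8.5×0.5167 − 7 = 19.3 − 4.392 − 7 = 7.908 cmH2O.
C = Vt / 7.908 = 555 / 7.908 = 70.182 mL/cmH2O.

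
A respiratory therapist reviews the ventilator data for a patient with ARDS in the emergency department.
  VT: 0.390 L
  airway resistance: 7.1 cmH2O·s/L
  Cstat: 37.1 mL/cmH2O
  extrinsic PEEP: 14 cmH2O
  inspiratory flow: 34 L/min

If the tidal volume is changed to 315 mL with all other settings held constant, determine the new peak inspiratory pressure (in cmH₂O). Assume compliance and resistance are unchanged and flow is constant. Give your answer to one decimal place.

26.5

Flow: 34 L/min ÷ 60 = 0.5667 L/s.
PIP = Vt/C + R·V̇ + PEEP (constant-flow equation of motion).
Only the elastic term changes: ΔPIP = ΔVt / C = (315 − 390) / 37.1 = -2.022 cmH2O.
Original PIP = 390/37.1 + 7.1×0.5667 + 14 = 28.536 cmH2O; new PIP = 28.536 + (-2.022) = 26.514 cmH2O.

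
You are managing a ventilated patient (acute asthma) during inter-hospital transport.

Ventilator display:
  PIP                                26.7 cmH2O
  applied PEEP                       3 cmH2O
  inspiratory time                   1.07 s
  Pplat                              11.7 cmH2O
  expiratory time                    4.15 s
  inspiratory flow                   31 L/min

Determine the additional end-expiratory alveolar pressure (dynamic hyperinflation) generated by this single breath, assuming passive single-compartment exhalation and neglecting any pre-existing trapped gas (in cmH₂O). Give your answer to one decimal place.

0.9

Flow: 31 L/min ÷ 60 = 0.5167 L/s.
Vt = flow × Ti = 0.5167 L/s × 1.07 s × 1000 mL/L = 552.87 mL.
R = (PIP − Pplat)/V̇ = (26.7 − 11.7) / 0.5167 = 15.0/0.5167 = 29.03 cmH2O·s/L.
C = Vt/(Pplat − PEEP) = 552.87 / (11.7 − 3) = 552.87/8.7 = 63.548 mL/cmH2O.
τ = R × C = 29.03 × 0.06355 L/cmH2O = 1.845 s.
Fraction remaining = e^(−Te/τ) = e^(−4.15/1.845) = 0.1055; trapped volume = 552.87 × 0.1055 = 58.328 mL.
Additional alveolar pressure from trapping ≈ V_trapped / C = 58.328 / 63.548 = 0.9179 cmH2O.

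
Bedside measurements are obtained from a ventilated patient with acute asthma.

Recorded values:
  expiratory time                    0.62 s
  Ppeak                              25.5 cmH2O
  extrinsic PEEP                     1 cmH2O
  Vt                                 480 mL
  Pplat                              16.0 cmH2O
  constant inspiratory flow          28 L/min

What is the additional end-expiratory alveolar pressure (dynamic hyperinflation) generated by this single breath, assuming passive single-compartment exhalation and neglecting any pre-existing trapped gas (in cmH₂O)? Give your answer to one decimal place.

Flow: 28 L/min ÷ 60 = 0.4667 L/s.
R = (PIP − Pplat)/V̇ = (25.5 − 16.0) / 0.4667 = 9.5/0.4667 = 20.356 cmH2O·s/L.
C = Vt/(Pplat − PEEP) = 480.0 / (16.0 − 1) = 480.0/15.0 = 32.0 mL/cmH2O.
τ = R × C = 20.356 × 0.032 L/cmH2O = 0.6514 s.
Fraction remaining = e^(−Te/τ) = e^(−0.62/0.6514) = 0.386; trapped volume = 480.0 × 0.386 = 185.28 mL.
Additional alveolar pressure from trapping ≈ V_trapped / C = 185.28 / 32.0 = 5.79 cmH2O.

5.8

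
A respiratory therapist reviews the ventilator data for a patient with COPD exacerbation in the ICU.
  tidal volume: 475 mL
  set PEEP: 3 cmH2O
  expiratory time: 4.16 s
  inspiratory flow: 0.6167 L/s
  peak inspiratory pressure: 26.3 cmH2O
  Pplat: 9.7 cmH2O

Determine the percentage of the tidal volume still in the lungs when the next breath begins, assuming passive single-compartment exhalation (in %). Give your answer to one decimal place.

11.3

R = (PIP − Pplat)/V̇ = (26.3 − 9.7) / 0.6167 = 16.6/0.6167 = 26.917 cmH2O·s/L.
C = Vt/(Pplat − PEEP) = 475.0 / (9.7 − 3) = 475.0/6.7 = 70.896 mL/cmH2O.
τ = R × C = 26.917 × 0.0709 L/cmH2O = 1.908 s.
Fraction remaining at end-expiration = e^(−Te/τ) = e^(−4.16/1.908) = 0.113 → 11.3%.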